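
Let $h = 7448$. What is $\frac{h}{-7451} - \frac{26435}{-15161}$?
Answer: $\frac{84048057}{112964611} \approx 0.74402$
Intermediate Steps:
$\frac{h}{-7451} - \frac{26435}{-15161} = \frac{7448}{-7451} - \frac{26435}{-15161} = 7448 \left(- \frac{1}{7451}\right) - - \frac{26435}{15161} = - \frac{7448}{7451} + \frac{26435}{15161} = \frac{84048057}{112964611}$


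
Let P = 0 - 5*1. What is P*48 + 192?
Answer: -48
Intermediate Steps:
P = -5 (P = 0 - 5 = -5)
P*48 + 192 = -5*48 + 192 = -240 + 192 = -48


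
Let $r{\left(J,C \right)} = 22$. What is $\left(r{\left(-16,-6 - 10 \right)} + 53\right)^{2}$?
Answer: $5625$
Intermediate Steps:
$\left(r{\left(-16,-6 - 10 \right)} + 53\right)^{2} = \left(22 + 53\right)^{2} = 75^{2} = 5625$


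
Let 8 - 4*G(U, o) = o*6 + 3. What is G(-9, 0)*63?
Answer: 315/4 ≈ 78.750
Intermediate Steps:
G(U, o) = 5/4 - 3*o/2 (G(U, o) = 2 - (o*6 + 3)/4 = 2 - (6*o + 3)/4 = 2 - (3 + 6*o)/4 = 2 + (-¾ - 3*o/2) = 5/4 - 3*o/2)
G(-9, 0)*63 = (5/4 - 3/2*0)*63 = (5/4 + 0)*63 = (5/4)*63 = 315/4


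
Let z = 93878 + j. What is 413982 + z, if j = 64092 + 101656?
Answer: 673608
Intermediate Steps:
j = 165748
z = 259626 (z = 93878 + 165748 = 259626)
413982 + z = 413982 + 259626 = 673608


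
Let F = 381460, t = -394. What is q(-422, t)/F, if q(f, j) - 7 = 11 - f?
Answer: 22/19073 ≈ 0.0011535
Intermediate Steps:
q(f, j) = 18 - f (q(f, j) = 7 + (11 - f) = 18 - f)
q(-422, t)/F = (18 - 1*(-422))/381460 = (18 + 422)*(1/381460) = 440*(1/381460) = 22/19073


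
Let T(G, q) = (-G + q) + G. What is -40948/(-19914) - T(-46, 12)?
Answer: -99010/9957 ≈ -9.9438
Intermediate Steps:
T(G, q) = q (T(G, q) = (q - G) + G = q)
-40948/(-19914) - T(-46, 12) = -40948/(-19914) - 1*12 = -40948*(-1/19914) - 12 = 20474/9957 - 12 = -99010/9957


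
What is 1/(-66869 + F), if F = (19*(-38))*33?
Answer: -1/90695 ≈ -1.1026e-5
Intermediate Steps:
F = -23826 (F = -722*33 = -23826)
1/(-66869 + F) = 1/(-66869 - 23826) = 1/(-90695) = -1/90695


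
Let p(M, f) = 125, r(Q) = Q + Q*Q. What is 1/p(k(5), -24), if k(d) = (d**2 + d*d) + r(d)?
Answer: 1/125 ≈ 0.0080000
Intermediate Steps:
r(Q) = Q + Q**2
k(d) = 2*d**2 + d*(1 + d) (k(d) = (d**2 + d*d) + d*(1 + d) = (d**2 + d**2) + d*(1 + d) = 2*d**2 + d*(1 + d))
1/p(k(5), -24) = 1/125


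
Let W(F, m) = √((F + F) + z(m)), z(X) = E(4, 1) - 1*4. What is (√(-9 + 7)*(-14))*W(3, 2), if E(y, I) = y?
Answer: -28*I*√3 ≈ -48.497*I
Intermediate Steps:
z(X) = 0 (z(X) = 4 - 1*4 = 4 - 4 = 0)
W(F, m) = √2*√F (W(F, m) = √((F + F) + 0) = √(2*F + 0) = √(2*F) = √2*√F)
(√(-9 + 7)*(-14))*W(3, 2) = (√(-9 + 7)*(-14))*(√2*√3) = (√(-2)*(-14))*√6 = ((I*√2)*(-14))*√6 = (-14*I*√2)*√6 = -28*I*√3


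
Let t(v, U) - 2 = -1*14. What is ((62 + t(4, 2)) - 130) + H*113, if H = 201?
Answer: 22633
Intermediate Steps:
t(v, U) = -12 (t(v, U) = 2 - 1*14 = 2 - 14 = -12)
((62 + t(4, 2)) - 130) + H*113 = ((62 - 12) - 130) + 201*113 = (50 - 130) + 22713 = -80 + 22713 = 22633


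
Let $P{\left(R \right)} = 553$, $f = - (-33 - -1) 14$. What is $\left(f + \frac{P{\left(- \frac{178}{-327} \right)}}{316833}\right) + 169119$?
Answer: $\frac{53724421864}{316833} \approx 1.6957 \cdot 10^{5}$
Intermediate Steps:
$f = 448$ ($f = - (-33 + 1) 14 = \left(-1\right) \left(-32\right) 14 = 32 \cdot 14 = 448$)
$\left(f + \frac{P{\left(- \frac{178}{-327} \right)}}{316833}\right) + 169119 = \left(448 + \frac{553}{316833}\right) + 169119 = \frac{141941737}{316833} + 169119 = \frac{53724421864}{316833}$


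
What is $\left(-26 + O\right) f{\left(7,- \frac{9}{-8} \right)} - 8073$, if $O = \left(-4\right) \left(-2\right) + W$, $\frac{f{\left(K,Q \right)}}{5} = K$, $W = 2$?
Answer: $-8633$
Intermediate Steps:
$f{\left(K,Q \right)} = 5 K$
$O = 10$ ($O = \left(-4\right) \left(-2\right) + 2 = 8 + 2 = 10$)
$\left(-26 + O\right) f{\left(7,- \frac{9}{-8} \right)} - 8073 = \left(-26 + 10\right) 5 \cdot 7 - 8073 = \left(-16\right) 35 - 8073 = -560 - 8073 = -8633$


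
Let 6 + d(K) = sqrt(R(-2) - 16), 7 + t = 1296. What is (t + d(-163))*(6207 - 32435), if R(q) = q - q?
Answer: -33650524 - 104912*I ≈ -3.365e+7 - 1.0491e+5*I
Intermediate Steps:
t = 1289 (t = -7 + 1296 = 1289)
R(q) = 0
d(K) = -6 + 4*I (d(K) = -6 + sqrt(0 - 16) = -6 + sqrt(-16) = -6 + 4*I)
(t + d(-163))*(6207 - 32435) = (1289 + (-6 + 4*I))*(6207 - 32435) = (1283 + 4*I)*(-26228) = -33650524 - 104912*I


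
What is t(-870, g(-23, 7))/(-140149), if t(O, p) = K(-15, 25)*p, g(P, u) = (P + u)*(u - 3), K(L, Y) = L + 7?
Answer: -512/140149 ≈ -0.0036533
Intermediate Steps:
K(L, Y) = 7 + L
g(P, u) = (-3 + u)*(P + u) (g(P, u) = (P + u)*(-3 + u) = (-3 + u)*(P + u))
t(O, p) = -8*p (t(O, p) = (7 - 15)*p = -8*p)
t(-870, g(-23, 7))/(-140149) = -8*(7**2 - 3*(-23) - 3*7 - 23*7)/(-140149) = -8*(49 + 69 - 21 - 161)*(-1/140149) = -8*(-64)*(-1/140149) = 512*(-1/140149) = -512/140149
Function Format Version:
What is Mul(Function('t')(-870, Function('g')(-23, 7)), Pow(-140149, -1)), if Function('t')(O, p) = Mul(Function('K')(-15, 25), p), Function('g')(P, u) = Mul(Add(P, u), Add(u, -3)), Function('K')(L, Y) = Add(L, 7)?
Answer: Rational(-512, 140149) ≈ -0.0036533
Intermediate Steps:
Function('K')(L, Y) = Add(7, L)
Function('g')(P, u) = Mul(Add(-3, u), Add(P, u)) (Function('g')(P, u) = Mul(Add(P, u), Add(-3, u)) = Mul(Add(-3, u), Add(P, u)))
Function('t')(O, p) = Mul(-8, p) (Function('t')(O, p) = Mul(Add(7, -15), p) = Mul(-8, p))
Mul(Function('t')(-870, Function('g')(-23, 7)), Pow(-140149, -1)) = Mul(Mul(-8, Add(Pow(7, 2), Mul(-3, -23), Mul(-3, 7), Mul(-23, 7))), Pow(-140149, -1)) = Mul(Mul(-8, Add(49, 69, -21, -161)), Rational(-1, 140149)) = Mul(Mul(-8, -64), Rational(-1, 140149)) = Mul(512, Rational(-1, 140149)) = Rational(-512, 140149)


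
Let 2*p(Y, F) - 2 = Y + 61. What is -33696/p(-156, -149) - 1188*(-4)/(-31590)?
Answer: 13138712/18135 ≈ 724.50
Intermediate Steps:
p(Y, F) = 63/2 + Y/2 (p(Y, F) = 1 + (Y + 61)/2 = 1 + (61 + Y)/2 = 1 + (61/2 + Y/2) = 63/2 + Y/2)
-33696/p(-156, -149) - 1188*(-4)/(-31590) = -33696/(63/2 + (½)*(-156)) - 1188*(-4)/(-31590) = -33696/(63/2 - 78) + 4752*(-1/31590) = -33696/(-93/2) - 88/585 = -33696*(-2/93) - 88/585 = 22464/31 - 88/585 = 13138712/18135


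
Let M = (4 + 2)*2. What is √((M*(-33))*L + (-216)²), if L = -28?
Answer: 12*√401 ≈ 240.30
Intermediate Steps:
M = 12 (M = 6*2 = 12)
√((M*(-33))*L + (-216)²) = √((12*(-33))*(-28) + (-216)²) = √(-396*(-28) + 46656) = √(11088 + 46656) = √57744 = 12*√401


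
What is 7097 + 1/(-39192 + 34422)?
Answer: 33852689/4770 ≈ 7097.0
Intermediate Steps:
7097 + 1/(-39192 + 34422) = 7097 + 1/(-4770) = 7097 - 1/4770 = 33852689/4770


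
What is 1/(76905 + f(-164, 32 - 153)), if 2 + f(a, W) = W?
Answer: 1/76782 ≈ 1.3024e-5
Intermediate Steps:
f(a, W) = -2 + W
1/(76905 + f(-164, 32 - 153)) = 1/(76905 + (-2 + (32 - 153))) = 1/(76905 + (-2 - 121)) = 1/(76905 - 123) = 1/76782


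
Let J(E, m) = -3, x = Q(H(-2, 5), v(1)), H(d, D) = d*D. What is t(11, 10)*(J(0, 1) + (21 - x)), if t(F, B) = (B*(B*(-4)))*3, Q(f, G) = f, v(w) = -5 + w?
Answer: -33600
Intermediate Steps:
H(d, D) = D*d
x = -10 (x = 5*(-2) = -10)
t(F, B) = -12*B² (t(F, B) = (B*(-4*B))*3 = -4*B²*3 = -12*B²)
t(11, 10)*(J(0, 1) + (21 - x)) = (-12*10²)*(-3 + (21 - 1*(-10))) = (-12*100)*(-3 + (21 + 10)) = -1200*(-3 + 31) = -1200*28 = -33600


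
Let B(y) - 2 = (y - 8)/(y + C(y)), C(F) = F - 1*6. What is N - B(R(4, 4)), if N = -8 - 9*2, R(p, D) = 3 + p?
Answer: -223/8 ≈ -27.875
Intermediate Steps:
C(F) = -6 + F (C(F) = F - 6 = -6 + F)
B(y) = 2 + (-8 + y)/(-6 + 2*y) (B(y) = 2 + (y - 8)/(y + (-6 + y)) = 2 + (-8 + y)/(-6 + 2*y))
N = -26 (N = -8 - 18 = -26)
N - B(R(4, 4)) = -26 - 5*(-4 + (3 + 4))/(2*(-3 + (3 + 4))) = -26 - 5*(-4 + 7)/(2*(-3 + 7)) = -26 - 5*3/(2*4) = -26 - 1*15/8 = -26 - 15/8 = -223/8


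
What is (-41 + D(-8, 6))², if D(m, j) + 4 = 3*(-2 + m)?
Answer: 5625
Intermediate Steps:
D(m, j) = -10 + 3*m (D(m, j) = -4 + 3*(-2 + m) = -4 + (-6 + 3*m) = -10 + 3*m)
(-41 + D(-8, 6))² = (-41 + (-10 + 3*(-8)))² = (-41 + (-10 - 24))² = (-41 - 34)² = (-75)² = 5625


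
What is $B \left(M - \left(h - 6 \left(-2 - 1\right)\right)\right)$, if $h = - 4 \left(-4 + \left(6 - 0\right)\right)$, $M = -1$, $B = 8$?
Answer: $-88$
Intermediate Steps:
$h = -8$ ($h = - 4 \left(-4 + \left(6 + 0\right)\right) = - 4 \left(-4 + 6\right) = \left(-4\right) 2 = -8$)
$B \left(M - \left(h - 6 \left(-2 - 1\right)\right)\right) = 8 \left(-1 + \left(6 \left(-2 - 1\right) - -8\right)\right) = 8 \left(-1 + \left(6 \left(-3\right) + 8\right)\right) = 8 \left(-1 + \left(-18 + 8\right)\right) = 8 \left(-1 - 10\right) = 8 \left(-11\right) = -88$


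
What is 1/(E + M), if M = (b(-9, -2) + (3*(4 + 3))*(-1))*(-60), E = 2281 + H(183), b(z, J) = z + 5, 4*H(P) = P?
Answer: 4/15307 ≈ 0.00026132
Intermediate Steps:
H(P) = P/4
b(z, J) = 5 + z
E = 9307/4 (E = 2281 + (1/4)*183 = 2281 + 183/4 = 9307/4 ≈ 2326.8)
M = 1500 (M = ((5 - 9) + (3*(4 + 3))*(-1))*(-60) = (-4 + (3*7)*(-1))*(-60) = (-4 + 21*(-1))*(-60) = (-4 - 21)*(-60) = -25*(-60) = 1500)
1/(E + M) = 1/(9307/4 + 1500) = 1/(15307/4) = 4/15307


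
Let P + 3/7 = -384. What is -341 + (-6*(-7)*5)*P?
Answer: -81071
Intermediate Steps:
P = -2691/7 (P = -3/7 - 384 = -2691/7 ≈ -384.43)
-341 + (-6*(-7)*5)*P = -341 + (-6*(-7)*5)*(-2691/7) = -341 + (42*5)*(-2691/7) = -341 + 210*(-2691/7) = -341 - 80730 = -81071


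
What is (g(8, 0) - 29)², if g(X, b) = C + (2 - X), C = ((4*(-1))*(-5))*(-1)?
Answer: 3025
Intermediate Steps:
C = -20 (C = -4*(-5)*(-1) = 20*(-1) = -20)
g(X, b) = -18 - X (g(X, b) = -20 + (2 - X) = -18 - X)
(g(8, 0) - 29)² = ((-18 - 1*8) - 29)² = ((-18 - 8) - 29)² = (-26 - 29)² = (-55)² = 3025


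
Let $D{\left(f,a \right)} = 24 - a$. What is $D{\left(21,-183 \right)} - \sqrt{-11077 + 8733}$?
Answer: $207 - 2 i \sqrt{586} \approx 207.0 - 48.415 i$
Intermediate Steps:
$D{\left(21,-183 \right)} - \sqrt{-11077 + 8733} = \left(24 - -183\right) - \sqrt{-11077 + 8733} = \left(24 + 183\right) - \sqrt{-2344} = 207 - 2 i \sqrt{586}$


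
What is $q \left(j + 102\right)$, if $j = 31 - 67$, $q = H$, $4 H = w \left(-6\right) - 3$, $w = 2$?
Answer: $- \frac{495}{2} \approx -247.5$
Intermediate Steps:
$H = - \frac{15}{4}$ ($H = \frac{2 \left(-6\right) - 3}{4} = \frac{-12 - 3}{4} = \frac{1}{4} \left(-15\right) = - \frac{15}{4} \approx -3.75$)
$q = - \frac{15}{4} \approx -3.75$
$j = -36$
$q \left(j + 102\right) = - \frac{15 \left(-36 + 102\right)}{4} = \left(- \frac{15}{4}\right) 66 = - \frac{495}{2}$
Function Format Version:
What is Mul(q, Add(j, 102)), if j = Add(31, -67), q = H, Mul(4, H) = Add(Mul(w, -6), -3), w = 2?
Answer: Rational(-495, 2) ≈ -247.50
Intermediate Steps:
H = Rational(-15, 4) (H = Mul(Rational(1, 4), Add(Mul(2, -6), -3)) = Mul(Rational(1, 4), Add(-12, -3)) = Mul(Rational(1, 4), -15) = Rational(-15, 4) ≈ -3.7500)
q = Rational(-15, 4) ≈ -3.7500
j = -36
Mul(q, Add(j, 102)) = Mul(Rational(-15, 4), Add(-36, 102)) = Mul(Rational(-15, 4), 66) = Rational(-495, 2)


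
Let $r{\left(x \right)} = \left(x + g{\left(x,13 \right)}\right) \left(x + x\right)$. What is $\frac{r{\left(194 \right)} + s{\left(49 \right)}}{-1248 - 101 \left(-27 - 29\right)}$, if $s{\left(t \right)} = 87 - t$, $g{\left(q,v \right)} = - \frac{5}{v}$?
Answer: $\frac{488545}{28652} \approx 17.051$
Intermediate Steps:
$r{\left(x \right)} = 2 x \left(- \frac{5}{13} + x\right)$ ($r{\left(x \right)} = \left(x - \frac{5}{13}\right) \left(x + x\right) = \left(x - \frac{5}{13}\right) 2 x = \left(- \frac{5}{13} + x\right) 2 x = 2 x \left(- \frac{5}{13} + x\right)$)
$\frac{r{\left(194 \right)} + s{\left(49 \right)}}{-1248 - 101 \left(-27 - 29\right)} = \frac{\frac{2}{13} \cdot 194 \left(-5 + 13 \cdot 194\right) + \left(87 - 49\right)}{-1248 - 101 \left(-27 - 29\right)} = \frac{\frac{2}{13} \cdot 194 \left(-5 + 2522\right) + \left(87 - 49\right)}{-1248 - -5656} = \frac{\frac{2}{13} \cdot 194 \cdot 2517 + 38}{-1248 + 5656} = \frac{\frac{976596}{13} + 38}{4408} = \frac{977090}{13} \cdot \frac{1}{4408} = \frac{488545}{28652}$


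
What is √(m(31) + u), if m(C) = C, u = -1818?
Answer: I*√1787 ≈ 42.273*I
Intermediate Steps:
√(m(31) + u) = √(31 - 1818) = √(-1787) = I*√1787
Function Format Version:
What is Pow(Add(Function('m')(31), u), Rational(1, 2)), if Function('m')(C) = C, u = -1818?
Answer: Mul(I, Pow(1787, Rational(1, 2))) ≈ Mul(42.273, I)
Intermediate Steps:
Pow(Add(Function('m')(31), u), Rational(1, 2)) = Pow(Add(31, -1818), Rational(1, 2)) = Pow(-1787, Rational(1, 2)) = Mul(I, Pow(1787, Rational(1, 2)))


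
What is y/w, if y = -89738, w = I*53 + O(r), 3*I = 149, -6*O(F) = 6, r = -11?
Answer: -134607/3947 ≈ -34.104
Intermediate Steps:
O(F) = -1 (O(F) = -⅙*6 = -1)
I = 149/3 (I = (⅓)*149 = 149/3 ≈ 49.667)
w = 7894/3 (w = (149/3)*53 - 1 = 7897/3 - 1 = 7894/3 ≈ 2631.3)
y/w = -89738/7894/3 = -89738*3/7894 = -134607/3947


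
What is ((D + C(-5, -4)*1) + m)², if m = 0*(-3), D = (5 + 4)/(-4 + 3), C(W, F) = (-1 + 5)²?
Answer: 49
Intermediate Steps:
C(W, F) = 16 (C(W, F) = 4² = 16)
D = -9 (D = 9/(-1) = 9*(-1) = -9)
m = 0
((D + C(-5, -4)*1) + m)² = ((-9 + 16*1) + 0)² = ((-9 + 16) + 0)² = (7 + 0)² = 7² = 49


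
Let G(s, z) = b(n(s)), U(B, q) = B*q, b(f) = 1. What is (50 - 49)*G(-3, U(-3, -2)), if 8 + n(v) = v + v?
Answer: 1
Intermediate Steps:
n(v) = -8 + 2*v (n(v) = -8 + (v + v) = -8 + 2*v)
G(s, z) = 1
(50 - 49)*G(-3, U(-3, -2)) = (50 - 49)*1 = 1*1 = 1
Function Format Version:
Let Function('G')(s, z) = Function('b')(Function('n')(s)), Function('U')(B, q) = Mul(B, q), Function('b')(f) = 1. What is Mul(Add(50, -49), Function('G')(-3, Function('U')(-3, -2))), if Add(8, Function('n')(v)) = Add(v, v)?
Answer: 1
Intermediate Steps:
Function('n')(v) = Add(-8, Mul(2, v)) (Function('n')(v) = Add(-8, Add(v, v)) = Add(-8, Mul(2, v)))
Function('G')(s, z) = 1
Mul(Add(50, -49), Function('G')(-3, Function('U')(-3, -2))) = Mul(Add(50, -49), 1) = Mul(1, 1) = 1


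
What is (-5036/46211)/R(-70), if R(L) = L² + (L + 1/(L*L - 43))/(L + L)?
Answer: -3424379280/153986234553679 ≈ -2.2238e-5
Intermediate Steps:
R(L) = L² + (L + 1/(-43 + L²))/(2*L) (R(L) = L² + (L + 1/(L² - 43))/((2*L)) = L² + (L + 1/(-43 + L²))*(1/(2*L)) = L² + (L + 1/(-43 + L²))/(2*L))
(-5036/46211)/R(-70) = (-5036/46211)/(((½)*(1 - 85*(-70)³ - 43*(-70) + 2*(-70)⁵)/(-70*(-43 + (-70)²)))) = (-5036*1/46211)/(((½)*(-1/70)*(1 - 85*(-343000) + 3010 + 2*(-1680700000))/(-43 + 4900))) = -5036*(-679980/(1 + 29155000 + 3010 - 3361400000))/46211 = -5036/(46211*((½)*(-1/70)*(1/4857)*(-3332241989))) = -5036/(46211*3332241989/679980) = -5036/46211*679980/3332241989 = -3424379280/153986234553679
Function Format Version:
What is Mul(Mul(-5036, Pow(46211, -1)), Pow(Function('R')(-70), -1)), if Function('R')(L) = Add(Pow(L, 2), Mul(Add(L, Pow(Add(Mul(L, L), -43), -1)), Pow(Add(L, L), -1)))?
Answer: Rational(-3424379280, 153986234553679) ≈ -2.2238e-5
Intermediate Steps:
Function('R')(L) = Add(Pow(L, 2), Mul(Rational(1, 2), Pow(L, -1), Add(L, Pow(Add(-43, Pow(L, 2)), -1)))) (Function('R')(L) = Add(Pow(L, 2), Mul(Add(L, Pow(Add(Pow(L, 2), -43), -1)), Pow(Mul(2, L), -1))) = Add(Pow(L, 2), Mul(Add(L, Pow(Add(-43, Pow(L, 2)), -1)), Mul(Rational(1, 2), Pow(L, -1)))) = Add(Pow(L, 2), Mul(Rational(1, 2), Pow(L, -1), Add(L, Pow(Add(-43, Pow(L, 2)), -1)))))
Mul(Mul(-5036, Pow(46211, -1)), Pow(Function('R')(-70), -1)) = Mul(Mul(-5036, Pow(46211, -1)), Pow(Mul(Rational(1, 2), Pow(-70, -1), Pow(Add(-43, Pow(-70, 2)), -1), Add(1, Mul(-85, Pow(-70, 3)), Mul(-43, -70), Mul(2, Pow(-70, 5)))), -1)) = Mul(Mul(-5036, Rational(1, 46211)), Pow(Mul(Rational(1, 2), Rational(-1, 70), Pow(Add(-43, 4900), -1), Add(1, Mul(-85, -343000), 3010, Mul(2, -1680700000))), -1)) = Mul(Rational(-5036, 46211), Pow(Mul(Rational(1, 2), Rational(-1, 70), Pow(4857, -1), Add(1, 29155000, 3010, -3361400000)), -1)) = Mul(Rational(-5036, 46211), Pow(Mul(Rational(1, 2), Rational(-1, 70), Rational(1, 4857), -3332241989), -1)) = Mul(Rational(-5036, 46211), Pow(Rational(3332241989, 679980), -1)) = Mul(Rational(-5036, 46211), Rational(679980, 3332241989)) = Rational(-3424379280, 153986234553679)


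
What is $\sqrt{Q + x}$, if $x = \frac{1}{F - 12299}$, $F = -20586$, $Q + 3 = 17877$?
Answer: $\frac{\sqrt{19329358690765}}{32885} \approx 133.69$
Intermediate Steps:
$Q = 17874$ ($Q = -3 + 17877 = 17874$)
$x = - \frac{1}{32885}$ ($x = \frac{1}{-20586 - 12299} = \frac{1}{-32885} = - \frac{1}{32885} \approx -3.0409 \cdot 10^{-5}$)
$\sqrt{Q + x} = \sqrt{17874 - \frac{1}{32885}} = \sqrt{\frac{587786489}{32885}} = \frac{\sqrt{19329358690765}}{32885}$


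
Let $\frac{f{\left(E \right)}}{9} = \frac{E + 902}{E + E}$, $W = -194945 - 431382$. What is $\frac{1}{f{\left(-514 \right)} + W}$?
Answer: $- \frac{257}{160966912} \approx -1.5966 \cdot 10^{-6}$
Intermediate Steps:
$W = -626327$
$f{\left(E \right)} = \frac{9 \left(902 + E\right)}{2 E}$ ($f{\left(E \right)} = 9 \frac{E + 902}{E + E} = 9 \frac{902 + E}{2 E} = \frac{9 \left(902 + E\right)}{2 E}$)
$\frac{1}{f{\left(-514 \right)} + W} = \frac{1}{\left(\frac{9}{2} + \frac{4059}{-514}\right) - 626327} = \frac{1}{\left(\frac{9}{2} + 4059 \left(- \frac{1}{514}\right)\right) - 626327} = \frac{1}{\left(\frac{9}{2} - \frac{4059}{514}\right) - 626327} = \frac{1}{- \frac{873}{257} - 626327} = \frac{1}{- \frac{160966912}{257}} = - \frac{257}{160966912}$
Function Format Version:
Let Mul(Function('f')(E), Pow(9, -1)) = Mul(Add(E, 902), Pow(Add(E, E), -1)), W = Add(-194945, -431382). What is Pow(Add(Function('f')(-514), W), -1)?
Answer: Rational(-257, 160966912) ≈ -1.5966e-6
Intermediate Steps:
W = -626327
Function('f')(E) = Mul(Rational(9, 2), Pow(E, -1), Add(902, E)) (Function('f')(E) = Mul(9, Mul(Add(E, 902), Pow(Add(E, E), -1))) = Mul(9, Mul(Add(902, E), Pow(Mul(2, E), -1))) = Mul(9, Mul(Add(902, E), Mul(Rational(1, 2), Pow(E, -1)))) = Mul(9, Mul(Rational(1, 2), Pow(E, -1), Add(902, E))) = Mul(Rational(9, 2), Pow(E, -1), Add(902, E)))
Pow(Add(Function('f')(-514), W), -1) = Pow(Add(Add(Rational(9, 2), Mul(4059, Pow(-514, -1))), -626327), -1) = Pow(Add(Add(Rational(9, 2), Mul(4059, Rational(-1, 514))), -626327), -1) = Pow(Add(Add(Rational(9, 2), Rational(-4059, 514)), -626327), -1) = Pow(Add(Rational(-873, 257), -626327), -1) = Pow(Rational(-160966912, 257), -1) = Rational(-257, 160966912)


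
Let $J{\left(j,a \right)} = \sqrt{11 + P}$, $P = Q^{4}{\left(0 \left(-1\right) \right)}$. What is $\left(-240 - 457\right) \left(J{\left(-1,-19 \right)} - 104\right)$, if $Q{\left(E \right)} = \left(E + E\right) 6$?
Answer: $72488 - 697 \sqrt{11} \approx 70176.0$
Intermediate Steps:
$Q{\left(E \right)} = 12 E$ ($Q{\left(E \right)} = 2 E 6 = 12 E$)
$P = 0$ ($P = \left(12 \cdot 0 \left(-1\right)\right)^{4} = \left(12 \cdot 0\right)^{4} = 0^{4} = 0$)
$J{\left(j,a \right)} = \sqrt{11}$ ($J{\left(j,a \right)} = \sqrt{11 + 0} = \sqrt{11}$)
$\left(-240 - 457\right) \left(J{\left(-1,-19 \right)} - 104\right) = \left(-240 - 457\right) \left(\sqrt{11} - 104\right) = - 697 \left(-104 + \sqrt{11}\right) = 72488 - 697 \sqrt{11}$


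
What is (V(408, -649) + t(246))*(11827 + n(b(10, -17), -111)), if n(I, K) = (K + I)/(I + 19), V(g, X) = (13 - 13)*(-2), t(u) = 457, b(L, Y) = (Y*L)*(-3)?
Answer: 2859395074/529 ≈ 5.4053e+6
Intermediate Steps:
b(L, Y) = -3*L*Y (b(L, Y) = (L*Y)*(-3) = -3*L*Y)
V(g, X) = 0 (V(g, X) = 0*(-2) = 0)
n(I, K) = (I + K)/(19 + I)
(V(408, -649) + t(246))*(11827 + n(b(10, -17), -111)) = (0 + 457)*(11827 + (-3*10*(-17) - 111)/(19 - 3*10*(-17))) = 457*(11827 + (510 - 111)/(19 + 510)) = 457*(11827 + 399/529) = 457*(6256882/529) = 2859395074/529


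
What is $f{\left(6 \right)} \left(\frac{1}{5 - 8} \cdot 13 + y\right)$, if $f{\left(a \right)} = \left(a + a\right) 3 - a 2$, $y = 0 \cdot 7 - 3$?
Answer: $3168$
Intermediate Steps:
$y = -3$ ($y = 0 - 3 = -3$)
$f{\left(a \right)} = - 12 a^{2}$ ($f{\left(a \right)} = 2 a 3 \left(- 2 a\right) = 6 a \left(- 2 a\right) = - 12 a^{2}$)
$f{\left(6 \right)} \left(\frac{1}{5 - 8} \cdot 13 + y\right) = - 12 \cdot 6^{2} \left(\frac{1}{5 - 8} \cdot 13 - 3\right) = \left(-12\right) 36 \left(\frac{1}{-3} \cdot 13 - 3\right) = - 432 \left(\left(- \frac{1}{3}\right) 13 - 3\right) = - 432 \left(- \frac{13}{3} - 3\right) = \left(-432\right) \left(- \frac{22}{3}\right) = 3168$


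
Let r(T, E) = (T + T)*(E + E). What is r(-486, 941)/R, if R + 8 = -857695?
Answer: 609768/285901 ≈ 2.1328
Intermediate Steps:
R = -857703 (R = -8 - 857695 = -857703)
r(T, E) = 4*E*T (r(T, E) = (2*T)*(2*E) = 4*E*T)
r(-486, 941)/R = (4*941*(-486))/(-857703) = -1829304*(-1/857703) = 609768/285901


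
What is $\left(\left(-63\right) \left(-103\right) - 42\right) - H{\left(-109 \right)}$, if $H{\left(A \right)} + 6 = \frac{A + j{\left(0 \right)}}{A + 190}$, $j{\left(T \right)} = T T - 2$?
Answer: $\frac{174268}{27} \approx 6454.4$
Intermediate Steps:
$j{\left(T \right)} = -2 + T^{2}$ ($j{\left(T \right)} = T^{2} - 2 = -2 + T^{2}$)
$H{\left(A \right)} = -6 + \frac{-2 + A}{190 + A}$ ($H{\left(A \right)} = -6 + \frac{A - \left(2 - 0^{2}\right)}{A + 190} = -6 + \frac{A + \left(-2 + 0\right)}{190 + A} = -6 + \frac{A - 2}{190 + A} = -6 + \frac{-2 + A}{190 + A}$)
$\left(\left(-63\right) \left(-103\right) - 42\right) - H{\left(-109 \right)} = \left(\left(-63\right) \left(-103\right) - 42\right) - \frac{-1142 - -545}{190 - 109} = \left(6489 - 42\right) - \frac{-1142 + 545}{81} = 6447 - \frac{1}{81} \left(-597\right) = 6447 - - \frac{199}{27} = 6447 + \frac{199}{27} = \frac{174268}{27}$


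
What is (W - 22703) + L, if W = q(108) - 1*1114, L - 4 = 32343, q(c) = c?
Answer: 8638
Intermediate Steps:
L = 32347 (L = 4 + 32343 = 32347)
W = -1006 (W = 108 - 1*1114 = 108 - 1114 = -1006)
(W - 22703) + L = (-1006 - 22703) + 32347 = -23709 + 32347 = 8638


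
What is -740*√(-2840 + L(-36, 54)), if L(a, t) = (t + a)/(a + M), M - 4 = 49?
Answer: -740*I*√820454/17 ≈ -39429.0*I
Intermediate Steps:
M = 53 (M = 4 + 49 = 53)
L(a, t) = (a + t)/(53 + a) (L(a, t) = (t + a)/(a + 53) = (a + t)/(53 + a))
-740*√(-2840 + L(-36, 54)) = -740*√(-2840 + (-36 + 54)/(53 - 36)) = -740*√(-2840 + 18/17) = -740*I*√820454/17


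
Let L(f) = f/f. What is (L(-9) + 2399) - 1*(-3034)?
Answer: 5434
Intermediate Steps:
L(f) = 1
(L(-9) + 2399) - 1*(-3034) = (1 + 2399) - 1*(-3034) = 2400 + 3034 = 5434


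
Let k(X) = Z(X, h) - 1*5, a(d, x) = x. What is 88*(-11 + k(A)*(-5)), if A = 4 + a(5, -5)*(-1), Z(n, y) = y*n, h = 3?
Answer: -10648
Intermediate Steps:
Z(n, y) = n*y
A = 9 (A = 4 - 5*(-1) = 4 + 5 = 9)
k(X) = -5 + 3*X (k(X) = X*3 - 1*5 = 3*X - 5 = -5 + 3*X)
88*(-11 + k(A)*(-5)) = 88*(-11 + (-5 + 3*9)*(-5)) = 88*(-11 + (-5 + 27)*(-5)) = 88*(-11 + 22*(-5)) = 88*(-11 - 110) = 88*(-121) = -10648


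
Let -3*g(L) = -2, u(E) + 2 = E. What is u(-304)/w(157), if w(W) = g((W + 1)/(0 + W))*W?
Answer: -459/157 ≈ -2.9236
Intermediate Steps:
u(E) = -2 + E
g(L) = 2/3 (g(L) = -1/3*(-2) = 2/3)
w(W) = 2*W/3
u(-304)/w(157) = (-2 - 304)/(((2/3)*157)) = -306/314/3 = -306*3/314 = -459/157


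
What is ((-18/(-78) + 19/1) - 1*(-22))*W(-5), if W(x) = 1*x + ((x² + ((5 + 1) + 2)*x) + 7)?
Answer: -536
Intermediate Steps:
W(x) = 7 + x² + 9*x (W(x) = x + ((x² + (6 + 2)*x) + 7) = x + ((x² + 8*x) + 7) = x + (7 + x² + 8*x) = 7 + x² + 9*x)
((-18/(-78) + 19/1) - 1*(-22))*W(-5) = ((-18/(-78) + 19/1) - 1*(-22))*(7 + (-5)² + 9*(-5)) = ((-18*(-1/78) + 19*1) + 22)*(7 + 25 - 45) = ((3/13 + 19) + 22)*(-13) = (250/13 + 22)*(-13) = (536/13)*(-13) = -536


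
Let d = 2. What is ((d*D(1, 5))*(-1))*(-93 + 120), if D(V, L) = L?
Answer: -270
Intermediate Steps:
((d*D(1, 5))*(-1))*(-93 + 120) = ((2*5)*(-1))*(-93 + 120) = (10*(-1))*27 = -10*27 = -270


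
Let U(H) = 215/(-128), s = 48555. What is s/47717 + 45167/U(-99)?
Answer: -275859479267/10259155 ≈ -26889.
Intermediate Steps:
U(H) = -215/128 (U(H) = 215*(-1/128) = -215/128)
s/47717 + 45167/U(-99) = 48555/47717 + 45167/(-215/128) = 48555*(1/47717) + 45167*(-128/215) = 48555/47717 - 5781376/215 = -275859479267/10259155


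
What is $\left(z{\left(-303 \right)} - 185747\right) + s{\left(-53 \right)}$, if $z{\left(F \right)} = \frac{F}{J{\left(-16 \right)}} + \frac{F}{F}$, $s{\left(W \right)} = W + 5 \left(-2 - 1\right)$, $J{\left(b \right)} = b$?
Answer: $- \frac{2972721}{16} \approx -1.858 \cdot 10^{5}$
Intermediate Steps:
$s{\left(W \right)} = -15 + W$ ($s{\left(W \right)} = W + 5 \left(-3\right) = W - 15 = -15 + W$)
$z{\left(F \right)} = 1 - \frac{F}{16}$ ($z{\left(F \right)} = \frac{F}{-16} + \frac{F}{F} = F \left(- \frac{1}{16}\right) + 1 = - \frac{F}{16} + 1 = 1 - \frac{F}{16}$)
$\left(z{\left(-303 \right)} - 185747\right) + s{\left(-53 \right)} = \left(\left(1 - - \frac{303}{16}\right) - 185747\right) - 68 = \left(\left(1 + \frac{303}{16}\right) - 185747\right) - 68 = \left(\frac{319}{16} - 185747\right) - 68 = - \frac{2971633}{16} - 68 = - \frac{2972721}{16}$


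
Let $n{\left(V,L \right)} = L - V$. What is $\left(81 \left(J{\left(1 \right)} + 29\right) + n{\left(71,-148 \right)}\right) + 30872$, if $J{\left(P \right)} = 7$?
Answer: $33569$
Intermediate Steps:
$\left(81 \left(J{\left(1 \right)} + 29\right) + n{\left(71,-148 \right)}\right) + 30872 = \left(81 \left(7 + 29\right) - 219\right) + 30872 = \left(81 \cdot 36 - 219\right) + 30872 = \left(2916 - 219\right) + 30872 = 2697 + 30872 = 33569$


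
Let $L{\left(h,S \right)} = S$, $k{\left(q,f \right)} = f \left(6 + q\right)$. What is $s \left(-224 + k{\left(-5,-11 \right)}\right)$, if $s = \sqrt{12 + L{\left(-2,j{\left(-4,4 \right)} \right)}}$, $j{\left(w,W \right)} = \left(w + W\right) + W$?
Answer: $-940$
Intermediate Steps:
$j{\left(w,W \right)} = w + 2 W$ ($j{\left(w,W \right)} = \left(W + w\right) + W = w + 2 W$)
$s = 4$ ($s = \sqrt{12 + \left(-4 + 2 \cdot 4\right)} = \sqrt{12 + \left(-4 + 8\right)} = \sqrt{12 + 4} = \sqrt{16} = 4$)
$s \left(-224 + k{\left(-5,-11 \right)}\right) = 4 \left(-224 - 11 \left(6 - 5\right)\right) = 4 \left(-224 - 11\right) = 4 \left(-235\right) = -940$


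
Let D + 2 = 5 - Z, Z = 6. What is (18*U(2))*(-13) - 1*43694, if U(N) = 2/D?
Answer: -43538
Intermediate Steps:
D = -3 (D = -2 + (5 - 1*6) = -2 + (5 - 6) = -2 - 1 = -3)
U(N) = -⅔ (U(N) = 2/(-3) = 2*(-⅓) = -⅔)
(18*U(2))*(-13) - 1*43694 = (18*(-⅔))*(-13) - 1*43694 = -12*(-13) - 43694 = 156 - 43694 = -43538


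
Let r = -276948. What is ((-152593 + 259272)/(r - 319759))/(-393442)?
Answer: 106679/234769595494 ≈ 4.5440e-7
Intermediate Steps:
((-152593 + 259272)/(r - 319759))/(-393442) = ((-152593 + 259272)/(-276948 - 319759))/(-393442) = (106679/(-596707))*(-1/393442) = (106679*(-1/596707))*(-1/393442) = -106679/596707*(-1/393442) = 106679/234769595494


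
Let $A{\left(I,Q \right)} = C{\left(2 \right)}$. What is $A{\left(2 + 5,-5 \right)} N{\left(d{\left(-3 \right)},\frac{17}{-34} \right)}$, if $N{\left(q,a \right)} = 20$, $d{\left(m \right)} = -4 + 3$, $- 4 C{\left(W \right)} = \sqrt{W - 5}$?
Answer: $- 5 i \sqrt{3} \approx - 8.6602 i$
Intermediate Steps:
$C{\left(W \right)} = - \frac{\sqrt{-5 + W}}{4}$ ($C{\left(W \right)} = - \frac{\sqrt{W - 5}}{4} = - \frac{\sqrt{-5 + W}}{4}$)
$A{\left(I,Q \right)} = - \frac{i \sqrt{3}}{4}$ ($A{\left(I,Q \right)} = - \frac{\sqrt{-5 + 2}}{4} = - \frac{\sqrt{-3}}{4} = - \frac{i \sqrt{3}}{4}$)
$d{\left(m \right)} = -1$
$A{\left(2 + 5,-5 \right)} N{\left(d{\left(-3 \right)},\frac{17}{-34} \right)} = - \frac{i \sqrt{3}}{4} \cdot 20 = - 5 i \sqrt{3}$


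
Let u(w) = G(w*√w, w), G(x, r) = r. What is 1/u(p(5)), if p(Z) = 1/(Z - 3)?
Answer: 2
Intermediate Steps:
p(Z) = 1/(-3 + Z)
u(w) = w
1/u(p(5)) = 1/(1/(-3 + 5)) = 1/(1/2) = 1/(½) = 2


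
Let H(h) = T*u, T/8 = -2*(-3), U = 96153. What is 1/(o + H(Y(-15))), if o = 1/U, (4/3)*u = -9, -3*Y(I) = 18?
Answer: -96153/31153571 ≈ -0.0030864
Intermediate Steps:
Y(I) = -6 (Y(I) = -⅓*18 = -6)
u = -27/4 (u = (¾)*(-9) = -27/4 ≈ -6.7500)
T = 48 (T = 8*(-2*(-3)) = 8*6 = 48)
H(h) = -324 (H(h) = 48*(-27/4) = -324)
o = 1/96153 ≈ 1.0400e-5
1/(o + H(Y(-15))) = 1/(1/96153 - 324) = 1/(-31153571/96153) = -96153/31153571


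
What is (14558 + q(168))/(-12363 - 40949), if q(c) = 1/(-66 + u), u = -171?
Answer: -3450245/12634944 ≈ -0.27307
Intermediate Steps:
q(c) = -1/237 (q(c) = 1/(-66 - 171) = 1/(-237) = -1/237)
(14558 + q(168))/(-12363 - 40949) = (14558 - 1/237)/(-12363 - 40949) = (3450245/237)/(-53312) = (3450245/237)*(-1/53312) = -3450245/12634944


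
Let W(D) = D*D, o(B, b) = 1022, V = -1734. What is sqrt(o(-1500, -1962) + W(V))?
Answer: sqrt(3007778) ≈ 1734.3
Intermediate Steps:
W(D) = D**2
sqrt(o(-1500, -1962) + W(V)) = sqrt(1022 + (-1734)**2) = sqrt(1022 + 3006756) = sqrt(3007778)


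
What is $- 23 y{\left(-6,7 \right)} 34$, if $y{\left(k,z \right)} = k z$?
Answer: $32844$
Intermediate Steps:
$- 23 y{\left(-6,7 \right)} 34 = - 23 \left(\left(-6\right) 7\right) 34 = \left(-23\right) \left(-42\right) 34 = 966 \cdot 34 = 32844$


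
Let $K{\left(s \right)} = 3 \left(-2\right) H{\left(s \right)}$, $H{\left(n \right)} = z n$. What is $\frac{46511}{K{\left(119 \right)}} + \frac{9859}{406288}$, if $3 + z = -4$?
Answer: $\frac{9473068225}{1015313712} \approx 9.3302$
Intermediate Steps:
$z = -7$ ($z = -3 - 4 = -7$)
$H{\left(n \right)} = - 7 n$
$K{\left(s \right)} = 42 s$ ($K{\left(s \right)} = 3 \left(-2\right) \left(- 7 s\right) = - 6 \left(- 7 s\right) = 42 s$)
$\frac{46511}{K{\left(119 \right)}} + \frac{9859}{406288} = \frac{46511}{42 \cdot 119} + \frac{9859}{406288} = \frac{46511}{4998} + 9859 \cdot \frac{1}{406288} = 46511 \cdot \frac{1}{4998} + \frac{9859}{406288} = \frac{46511}{4998} + \frac{9859}{406288} = \frac{9473068225}{1015313712}$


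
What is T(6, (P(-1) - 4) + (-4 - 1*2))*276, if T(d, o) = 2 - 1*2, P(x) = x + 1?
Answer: 0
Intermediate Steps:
P(x) = 1 + x
T(d, o) = 0 (T(d, o) = 2 - 2 = 0)
T(6, (P(-1) - 4) + (-4 - 1*2))*276 = 0*276 = 0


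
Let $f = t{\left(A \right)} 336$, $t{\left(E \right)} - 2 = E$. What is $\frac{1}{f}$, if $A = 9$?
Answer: $\frac{1}{3696} \approx 0.00027056$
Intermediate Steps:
$t{\left(E \right)} = 2 + E$
$f = 3696$ ($f = \left(2 + 9\right) 336 = 11 \cdot 336 = 3696$)
$\frac{1}{f} = \frac{1}{3696}$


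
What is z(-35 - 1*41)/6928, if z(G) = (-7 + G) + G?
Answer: -159/6928 ≈ -0.022950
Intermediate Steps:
z(G) = -7 + 2*G
z(-35 - 1*41)/6928 = (-7 + 2*(-35 - 1*41))/6928 = (-7 + 2*(-35 - 41))*(1/6928) = (-7 + 2*(-76))*(1/6928) = (-7 - 152)*(1/6928) = -159*1/6928 = -159/6928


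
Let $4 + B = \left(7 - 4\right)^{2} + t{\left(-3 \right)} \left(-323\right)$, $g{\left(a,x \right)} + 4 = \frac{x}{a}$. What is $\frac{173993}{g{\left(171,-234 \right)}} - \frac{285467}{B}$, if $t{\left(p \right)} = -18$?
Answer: $- \frac{19265957707}{593538} \approx -32460.0$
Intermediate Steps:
$g{\left(a,x \right)} = -4 + \frac{x}{a}$
$B = 5819$ ($B = -4 + \left(\left(7 - 4\right)^{2} - -5814\right) = -4 + \left(3^{2} + 5814\right) = -4 + \left(9 + 5814\right) = -4 + 5823 = 5819$)
$\frac{173993}{g{\left(171,-234 \right)}} - \frac{285467}{B} = \frac{173993}{-4 - \frac{234}{171}} - \frac{285467}{5819} = \frac{173993}{-4 - \frac{26}{19}} - \frac{285467}{5819} = \frac{173993}{- \frac{102}{19}} - \frac{285467}{5819} = 173993 \left(- \frac{19}{102}\right) - \frac{285467}{5819} = - \frac{3305867}{102} - \frac{285467}{5819} = - \frac{19265957707}{593538}$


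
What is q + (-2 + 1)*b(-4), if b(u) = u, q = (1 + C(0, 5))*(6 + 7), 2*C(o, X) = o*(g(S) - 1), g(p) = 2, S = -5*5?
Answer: 17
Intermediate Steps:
S = -25
C(o, X) = o/2 (C(o, X) = (o*(2 - 1))/2 = (o*1)/2 = o/2)
q = 13 (q = (1 + (½)*0)*(6 + 7) = (1 + 0)*13 = 1*13 = 13)
q + (-2 + 1)*b(-4) = 13 + (-2 + 1)*(-4) = 13 - 1*(-4) = 13 + 4 = 17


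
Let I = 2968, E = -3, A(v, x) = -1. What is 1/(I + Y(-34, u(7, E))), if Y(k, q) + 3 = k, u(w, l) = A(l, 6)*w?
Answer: 1/2931 ≈ 0.00034118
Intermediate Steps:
u(w, l) = -w
Y(k, q) = -3 + k
1/(I + Y(-34, u(7, E))) = 1/(2968 + (-3 - 34)) = 1/(2968 - 37) = 1/2931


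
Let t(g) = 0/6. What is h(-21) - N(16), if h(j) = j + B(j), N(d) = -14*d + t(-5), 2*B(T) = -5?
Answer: 401/2 ≈ 200.50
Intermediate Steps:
t(g) = 0 (t(g) = 0*(1/6) = 0)
B(T) = -5/2 (B(T) = (1/2)*(-5) = -5/2)
N(d) = -14*d (N(d) = -14*d + 0 = -14*d)
h(j) = -5/2 + j (h(j) = j - 5/2 = -5/2 + j)
h(-21) - N(16) = (-5/2 - 21) - (-14)*16 = -47/2 - 1*(-224) = -47/2 + 224 = 401/2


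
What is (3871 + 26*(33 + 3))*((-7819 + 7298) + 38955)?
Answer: 184752238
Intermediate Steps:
(3871 + 26*(33 + 3))*((-7819 + 7298) + 38955) = (3871 + 26*36)*(-521 + 38955) = (3871 + 936)*38434 = 4807*38434 = 184752238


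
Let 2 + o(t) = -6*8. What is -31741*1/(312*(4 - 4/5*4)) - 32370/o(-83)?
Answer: 3246251/6240 ≈ 520.23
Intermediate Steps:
o(t) = -50 (o(t) = -2 - 6*8 = -2 - 48 = -50)
-31741*1/(312*(4 - 4/5*4)) - 32370/o(-83) = -31741*1/(312*(4 - 4/5*4)) - 32370/(-50) = -31741*1/(312*(4 - 4*⅕*4)) - 32370*(-1/50) = -31741*1/(312*(4 - ⅘*4)) + 3237/5 = -31741*1/(312*(4 - 16/5)) + 3237/5 = -31741/(312*(⅘)) + 3237/5 = -31741/1248/5 + 3237/5 = -31741*5/1248 + 3237/5 = -158705/1248 + 3237/5 = 3246251/6240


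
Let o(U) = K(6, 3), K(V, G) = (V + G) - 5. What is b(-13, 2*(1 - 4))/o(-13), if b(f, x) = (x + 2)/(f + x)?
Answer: 1/19 ≈ 0.052632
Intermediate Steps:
K(V, G) = -5 + G + V (K(V, G) = (G + V) - 5 = -5 + G + V)
o(U) = 4 (o(U) = -5 + 3 + 6 = 4)
b(f, x) = (2 + x)/(f + x)
b(-13, 2*(1 - 4))/o(-13) = ((2 + 2*(1 - 4))/(-13 + 2*(1 - 4)))/4 = ((2 + 2*(-3))/(-13 + 2*(-3)))*(¼) = ((2 - 6)/(-13 - 6))*(¼) = (-4/(-19))*(¼) = -1/19*(-4)*(¼) = (4/19)*(¼) = 1/19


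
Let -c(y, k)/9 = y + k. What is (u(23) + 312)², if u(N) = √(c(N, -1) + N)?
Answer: 97169 + 3120*I*√7 ≈ 97169.0 + 8254.8*I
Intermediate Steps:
c(y, k) = -9*k - 9*y (c(y, k) = -9*(y + k) = -9*(k + y) = -9*k - 9*y)
u(N) = √(9 - 8*N) (u(N) = √((-9*(-1) - 9*N) + N) = √((9 - 9*N) + N) = √(9 - 8*N))
(u(23) + 312)² = (√(9 - 8*23) + 312)² = (√(9 - 184) + 312)² = (√(-175) + 312)² = (5*I*√7 + 312)² = (312 + 5*I*√7)²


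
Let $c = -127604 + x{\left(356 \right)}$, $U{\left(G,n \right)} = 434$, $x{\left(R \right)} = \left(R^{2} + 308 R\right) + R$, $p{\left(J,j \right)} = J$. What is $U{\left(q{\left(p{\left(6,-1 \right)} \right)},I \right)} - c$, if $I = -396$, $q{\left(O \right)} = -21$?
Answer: $-108702$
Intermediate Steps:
$x{\left(R \right)} = R^{2} + 309 R$
$c = 109136$ ($c = -127604 + 356 \left(309 + 356\right) = -127604 + 356 \cdot 665 = -127604 + 236740 = 109136$)
$U{\left(q{\left(p{\left(6,-1 \right)} \right)},I \right)} - c = 434 - 109136 = -108702$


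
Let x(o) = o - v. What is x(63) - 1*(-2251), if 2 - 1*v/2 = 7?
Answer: 2324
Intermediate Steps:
v = -10 (v = 4 - 2*7 = 4 - 14 = -10)
x(o) = 10 + o (x(o) = o - 1*(-10) = o + 10 = 10 + o)
x(63) - 1*(-2251) = (10 + 63) - 1*(-2251) = 73 + 2251 = 2324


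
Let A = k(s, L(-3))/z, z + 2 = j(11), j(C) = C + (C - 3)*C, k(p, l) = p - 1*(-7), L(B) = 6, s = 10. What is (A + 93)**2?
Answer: 81685444/9409 ≈ 8681.6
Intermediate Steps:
k(p, l) = 7 + p (k(p, l) = p + 7 = 7 + p)
j(C) = C + C*(-3 + C) (j(C) = C + (-3 + C)*C = C + C*(-3 + C))
z = 97 (z = -2 + 11*(-2 + 11) = -2 + 11*9 = -2 + 99 = 97)
A = 17/97 (A = (7 + 10)/97 = 17*(1/97) = 17/97 ≈ 0.17526)
(A + 93)**2 = (17/97 + 93)**2 = (9038/97)**2 = 81685444/9409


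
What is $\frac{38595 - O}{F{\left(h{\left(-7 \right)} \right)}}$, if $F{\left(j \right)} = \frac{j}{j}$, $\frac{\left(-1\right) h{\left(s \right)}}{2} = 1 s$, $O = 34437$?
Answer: $4158$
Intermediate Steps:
$h{\left(s \right)} = - 2 s$ ($h{\left(s \right)} = - 2 \cdot 1 s = - 2 s$)
$F{\left(j \right)} = 1$
$\frac{38595 - O}{F{\left(h{\left(-7 \right)} \right)}} = \frac{38595 - 34437}{1} = \left(38595 - 34437\right) 1 = 4158 \cdot 1 = 4158$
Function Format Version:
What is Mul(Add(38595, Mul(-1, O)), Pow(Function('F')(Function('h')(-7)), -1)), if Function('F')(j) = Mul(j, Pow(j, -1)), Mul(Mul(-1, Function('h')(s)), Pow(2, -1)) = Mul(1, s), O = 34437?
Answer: 4158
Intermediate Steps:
Function('h')(s) = Mul(-2, s) (Function('h')(s) = Mul(-2, Mul(1, s)) = Mul(-2, s))
Function('F')(j) = 1
Mul(Add(38595, Mul(-1, O)), Pow(Function('F')(Function('h')(-7)), -1)) = Mul(Add(38595, Mul(-1, 34437)), Pow(1, -1)) = Mul(Add(38595, -34437), 1) = Mul(4158, 1) = 4158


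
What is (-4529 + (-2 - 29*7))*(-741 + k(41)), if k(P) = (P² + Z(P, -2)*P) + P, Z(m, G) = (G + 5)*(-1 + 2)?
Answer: -5226336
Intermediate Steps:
Z(m, G) = 5 + G (Z(m, G) = (5 + G)*1 = 5 + G)
k(P) = P² + 4*P (k(P) = (P² + (5 - 2)*P) + P = (P² + 3*P) + P = P² + 4*P)
(-4529 + (-2 - 29*7))*(-741 + k(41)) = (-4529 + (-2 - 29*7))*(-741 + 41*(4 + 41)) = (-4529 + (-2 - 203))*(-741 + 41*45) = (-4529 - 205)*(-741 + 1845) = -4734*1104 = -5226336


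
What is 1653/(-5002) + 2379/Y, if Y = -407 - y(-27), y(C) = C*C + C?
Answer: -13732935/5547218 ≈ -2.4756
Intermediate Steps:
y(C) = C + C² (y(C) = C² + C = C + C²)
Y = -1109 (Y = -407 - (-27)*(1 - 27) = -407 - (-27)*(-26) = -407 - 1*702 = -407 - 702 = -1109)
1653/(-5002) + 2379/Y = 1653/(-5002) + 2379/(-1109) = 1653*(-1/5002) + 2379*(-1/1109) = -1653/5002 - 2379/1109 = -13732935/5547218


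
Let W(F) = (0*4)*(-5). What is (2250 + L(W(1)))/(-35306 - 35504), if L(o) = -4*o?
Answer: -225/7081 ≈ -0.031775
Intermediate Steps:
W(F) = 0 (W(F) = 0*(-5) = 0)
(2250 + L(W(1)))/(-35306 - 35504) = (2250 - 4*0)/(-35306 - 35504) = (2250 + 0)/(-70810) = 2250*(-1/70810) = -225/7081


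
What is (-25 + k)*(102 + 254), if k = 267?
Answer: 86152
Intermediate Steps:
(-25 + k)*(102 + 254) = (-25 + 267)*(102 + 254) = 242*356 = 86152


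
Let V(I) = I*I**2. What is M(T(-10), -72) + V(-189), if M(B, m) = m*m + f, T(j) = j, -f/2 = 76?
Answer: -6746237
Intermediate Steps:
f = -152 (f = -2*76 = -152)
M(B, m) = -152 + m**2 (M(B, m) = m*m - 152 = m**2 - 152 = -152 + m**2)
V(I) = I**3
M(T(-10), -72) + V(-189) = (-152 + (-72)**2) + (-189)**3 = (-152 + 5184) - 6751269 = 5032 - 6751269 = -6746237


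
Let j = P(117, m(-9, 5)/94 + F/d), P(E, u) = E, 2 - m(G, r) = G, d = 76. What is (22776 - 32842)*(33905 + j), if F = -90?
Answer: -342465452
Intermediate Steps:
m(G, r) = 2 - G
j = 117
(22776 - 32842)*(33905 + j) = (22776 - 32842)*(33905 + 117) = -10066*34022 = -342465452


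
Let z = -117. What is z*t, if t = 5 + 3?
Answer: -936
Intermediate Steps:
t = 8
z*t = -117*8 = -936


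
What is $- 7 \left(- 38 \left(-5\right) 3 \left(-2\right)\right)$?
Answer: $7980$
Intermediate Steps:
$- 7 \left(- 38 \left(-5\right) 3 \left(-2\right)\right) = - 7 \left(- 38 \left(\left(-15\right) \left(-2\right)\right)\right) = - 7 \left(\left(-38\right) 30\right) = \left(-7\right) \left(-1140\right) = 7980$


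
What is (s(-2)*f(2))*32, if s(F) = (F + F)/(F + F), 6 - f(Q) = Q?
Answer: 128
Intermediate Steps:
f(Q) = 6 - Q
s(F) = 1 (s(F) = (2*F)/((2*F)) = (2*F)*(1/(2*F)) = 1)
(s(-2)*f(2))*32 = (1*(6 - 1*2))*32 = (1*(6 - 2))*32 = (1*4)*32 = 4*32 = 128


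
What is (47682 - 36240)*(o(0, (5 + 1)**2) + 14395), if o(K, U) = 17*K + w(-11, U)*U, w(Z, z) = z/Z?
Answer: 1796954658/11 ≈ 1.6336e+8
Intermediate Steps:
o(K, U) = 17*K - U**2/11 (o(K, U) = 17*K + (U/(-11))*U = 17*K + (U*(-1/11))*U = 17*K + (-U/11)*U = 17*K - U**2/11)
(47682 - 36240)*(o(0, (5 + 1)**2) + 14395) = (47682 - 36240)*((17*0 - (5 + 1)**4/11) + 14395) = 11442*((0 - (6**2)**2/11) + 14395) = 11442*((0 - 1/11*36**2) + 14395) = 11442*((0 - 1/11*1296) + 14395) = 11442*((0 - 1296/11) + 14395) = 11442*(-1296/11 + 14395) = 11442*(157049/11) = 1796954658/11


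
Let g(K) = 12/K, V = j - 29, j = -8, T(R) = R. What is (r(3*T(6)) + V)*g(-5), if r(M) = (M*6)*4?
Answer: -948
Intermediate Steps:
V = -37 (V = -8 - 29 = -37)
r(M) = 24*M (r(M) = (6*M)*4 = 24*M)
(r(3*T(6)) + V)*g(-5) = (24*(3*6) - 37)*(12/(-5)) = (24*18 - 37)*(12*(-⅕)) = (432 - 37)*(-12/5) = 395*(-12/5) = -948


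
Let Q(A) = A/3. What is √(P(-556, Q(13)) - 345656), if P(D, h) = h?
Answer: I*√3110865/3 ≈ 587.92*I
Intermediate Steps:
Q(A) = A/3 (Q(A) = A*(⅓) = A/3)
√(P(-556, Q(13)) - 345656) = √((⅓)*13 - 345656) = √(13/3 - 345656) = √(-1036955/3) = I*√3110865/3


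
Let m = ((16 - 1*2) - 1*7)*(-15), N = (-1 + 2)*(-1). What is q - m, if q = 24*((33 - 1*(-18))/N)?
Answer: -1119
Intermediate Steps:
N = -1 (N = 1*(-1) = -1)
m = -105 (m = ((16 - 2) - 7)*(-15) = (14 - 7)*(-15) = 7*(-15) = -105)
q = -1224 (q = 24*((33 - 1*(-18))/(-1)) = 24*((33 + 18)*(-1)) = 24*(51*(-1)) = 24*(-51) = -1224)
q - m = -1224 - 1*(-105) = -1224 + 105 = -1119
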